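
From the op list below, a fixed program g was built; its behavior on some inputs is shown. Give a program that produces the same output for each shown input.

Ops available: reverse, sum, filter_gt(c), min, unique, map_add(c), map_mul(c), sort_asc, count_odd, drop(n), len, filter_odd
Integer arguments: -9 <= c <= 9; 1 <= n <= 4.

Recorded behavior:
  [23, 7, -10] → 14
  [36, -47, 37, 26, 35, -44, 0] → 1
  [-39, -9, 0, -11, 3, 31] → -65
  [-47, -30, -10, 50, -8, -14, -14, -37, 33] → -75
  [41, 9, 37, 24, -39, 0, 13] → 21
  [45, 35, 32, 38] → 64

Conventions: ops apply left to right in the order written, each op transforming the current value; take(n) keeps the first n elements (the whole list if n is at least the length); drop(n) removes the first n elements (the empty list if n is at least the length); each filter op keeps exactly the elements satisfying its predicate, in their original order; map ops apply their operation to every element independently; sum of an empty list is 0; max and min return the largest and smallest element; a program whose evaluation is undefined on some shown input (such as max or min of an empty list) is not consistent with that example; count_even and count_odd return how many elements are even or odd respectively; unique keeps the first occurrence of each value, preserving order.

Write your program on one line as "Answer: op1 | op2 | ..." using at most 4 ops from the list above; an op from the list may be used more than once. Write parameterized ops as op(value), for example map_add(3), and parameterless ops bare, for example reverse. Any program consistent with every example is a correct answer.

filter_odd | map_add(-8) | sum

Check, running the answer program on each example:
  [23, 7, -10] -> [23, 7] -> [15, -1] -> 14
  [36, -47, 37, 26, 35, -44, 0] -> [-47, 37, 35] -> [-55, 29, 27] -> 1
  [-39, -9, 0, -11, 3, 31] -> [-39, -9, -11, 3, 31] -> [-47, -17, -19, -5, 23] -> -65
  [-47, -30, -10, 50, -8, -14, -14, -37, 33] -> [-47, -37, 33] -> [-55, -45, 25] -> -75
  [41, 9, 37, 24, -39, 0, 13] -> [41, 9, 37, -39, 13] -> [33, 1, 29, -47, 5] -> 21
  [45, 35, 32, 38] -> [45, 35] -> [37, 27] -> 64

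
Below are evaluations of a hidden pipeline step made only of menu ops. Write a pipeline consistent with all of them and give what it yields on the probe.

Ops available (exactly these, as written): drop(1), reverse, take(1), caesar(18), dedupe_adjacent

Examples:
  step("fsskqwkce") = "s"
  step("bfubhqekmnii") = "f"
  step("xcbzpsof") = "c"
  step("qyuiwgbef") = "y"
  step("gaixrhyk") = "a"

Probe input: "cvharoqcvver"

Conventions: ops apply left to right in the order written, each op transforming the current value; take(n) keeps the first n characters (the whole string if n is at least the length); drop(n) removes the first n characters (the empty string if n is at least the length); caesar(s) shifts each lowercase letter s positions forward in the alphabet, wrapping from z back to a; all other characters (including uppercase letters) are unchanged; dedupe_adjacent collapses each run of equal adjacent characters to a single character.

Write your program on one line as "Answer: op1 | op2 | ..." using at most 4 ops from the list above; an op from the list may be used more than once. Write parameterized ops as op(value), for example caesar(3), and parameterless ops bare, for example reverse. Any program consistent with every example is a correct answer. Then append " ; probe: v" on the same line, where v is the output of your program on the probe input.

dedupe_adjacent | drop(1) | take(1) ; probe: "v"

Check, running the answer program on each example:
  "fsskqwkce" -> "fskqwkce" -> "skqwkce" -> "s"
  "bfubhqekmnii" -> "bfubhqekmni" -> "fubhqekmni" -> "f"
  "xcbzpsof" -> "xcbzpsof" -> "cbzpsof" -> "c"
  "qyuiwgbef" -> "qyuiwgbef" -> "yuiwgbef" -> "y"
  "gaixrhyk" -> "gaixrhyk" -> "aixrhyk" -> "a"
  probe: "cvharoqcvver" -> "cvharoqcver" -> "vharoqcver" -> "v"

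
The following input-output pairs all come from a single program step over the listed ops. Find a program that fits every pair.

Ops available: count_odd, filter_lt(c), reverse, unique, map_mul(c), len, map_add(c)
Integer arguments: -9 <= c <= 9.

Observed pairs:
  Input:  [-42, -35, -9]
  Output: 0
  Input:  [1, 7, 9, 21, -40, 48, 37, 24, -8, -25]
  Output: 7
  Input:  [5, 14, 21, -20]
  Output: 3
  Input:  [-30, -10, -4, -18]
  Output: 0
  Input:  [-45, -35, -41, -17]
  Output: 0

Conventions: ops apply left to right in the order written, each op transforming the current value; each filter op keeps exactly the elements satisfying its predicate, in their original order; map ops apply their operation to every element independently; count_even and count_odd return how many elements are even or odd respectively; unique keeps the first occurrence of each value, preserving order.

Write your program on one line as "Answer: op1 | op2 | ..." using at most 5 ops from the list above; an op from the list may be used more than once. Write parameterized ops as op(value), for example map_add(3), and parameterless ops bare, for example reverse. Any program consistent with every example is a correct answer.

map_mul(-8) | filter_lt(-2) | map_mul(-8) | map_add(7) | len

Check, running the answer program on each example:
  [-42, -35, -9] -> [336, 280, 72] -> [] -> [] -> [] -> 0
  [1, 7, 9, 21, -40, 48, 37, 24, -8, -25] -> [-8, -56, -72, -168, 320, -384, -296, -192, 64, 200] -> [-8, -56, -72, -168, -384, -296, -192] -> [64, 448, 576, 1344, 3072, 2368, 1536] -> [71, 455, 583, 1351, 3079, 2375, 1543] -> 7
  [5, 14, 21, -20] -> [-40, -112, -168, 160] -> [-40, -112, -168] -> [320, 896, 1344] -> [327, 903, 1351] -> 3
  [-30, -10, -4, -18] -> [240, 80, 32, 144] -> [] -> [] -> [] -> 0
  [-45, -35, -41, -17] -> [360, 280, 328, 136] -> [] -> [] -> [] -> 0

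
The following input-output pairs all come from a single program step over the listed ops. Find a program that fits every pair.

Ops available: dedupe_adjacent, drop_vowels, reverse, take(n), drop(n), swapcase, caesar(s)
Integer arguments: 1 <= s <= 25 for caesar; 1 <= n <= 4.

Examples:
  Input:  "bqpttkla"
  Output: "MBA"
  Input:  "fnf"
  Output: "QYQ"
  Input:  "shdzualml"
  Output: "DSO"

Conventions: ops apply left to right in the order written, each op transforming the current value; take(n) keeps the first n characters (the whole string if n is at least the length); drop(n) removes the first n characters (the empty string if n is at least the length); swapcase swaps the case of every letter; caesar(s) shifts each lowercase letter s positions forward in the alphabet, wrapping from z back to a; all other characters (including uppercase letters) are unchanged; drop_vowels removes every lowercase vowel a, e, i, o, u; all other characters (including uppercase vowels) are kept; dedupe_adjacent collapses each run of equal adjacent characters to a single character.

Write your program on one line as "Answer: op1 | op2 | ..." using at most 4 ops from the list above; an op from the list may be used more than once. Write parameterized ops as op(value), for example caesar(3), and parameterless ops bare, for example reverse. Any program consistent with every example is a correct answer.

caesar(11) | swapcase | dedupe_adjacent | take(3)

Check, running the answer program on each example:
  "bqpttkla" -> "mbaeevwl" -> "MBAEEVWL" -> "MBAEVWL" -> "MBA"
  "fnf" -> "qyq" -> "QYQ" -> "QYQ" -> "QYQ"
  "shdzualml" -> "dsokflwxw" -> "DSOKFLWXW" -> "DSOKFLWXW" -> "DSO"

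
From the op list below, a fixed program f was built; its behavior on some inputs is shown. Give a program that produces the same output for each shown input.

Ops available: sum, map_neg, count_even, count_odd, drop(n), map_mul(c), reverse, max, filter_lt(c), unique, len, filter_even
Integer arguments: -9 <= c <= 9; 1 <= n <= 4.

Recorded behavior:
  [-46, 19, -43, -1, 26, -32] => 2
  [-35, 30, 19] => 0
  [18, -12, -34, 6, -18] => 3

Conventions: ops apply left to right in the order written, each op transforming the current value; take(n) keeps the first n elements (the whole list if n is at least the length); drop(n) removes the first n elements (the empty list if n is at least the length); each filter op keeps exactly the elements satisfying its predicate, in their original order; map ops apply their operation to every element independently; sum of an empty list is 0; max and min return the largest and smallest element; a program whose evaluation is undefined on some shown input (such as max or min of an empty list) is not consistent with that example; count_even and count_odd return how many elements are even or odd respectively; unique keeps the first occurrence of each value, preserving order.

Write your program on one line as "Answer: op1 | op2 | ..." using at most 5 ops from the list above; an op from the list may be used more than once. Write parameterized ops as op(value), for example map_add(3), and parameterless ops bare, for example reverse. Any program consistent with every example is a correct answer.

filter_lt(-8) | map_neg | filter_even | count_even

Check, running the answer program on each example:
  [-46, 19, -43, -1, 26, -32] -> [-46, -43, -32] -> [46, 43, 32] -> [46, 32] -> 2
  [-35, 30, 19] -> [-35] -> [35] -> [] -> 0
  [18, -12, -34, 6, -18] -> [-12, -34, -18] -> [12, 34, 18] -> [12, 34, 18] -> 3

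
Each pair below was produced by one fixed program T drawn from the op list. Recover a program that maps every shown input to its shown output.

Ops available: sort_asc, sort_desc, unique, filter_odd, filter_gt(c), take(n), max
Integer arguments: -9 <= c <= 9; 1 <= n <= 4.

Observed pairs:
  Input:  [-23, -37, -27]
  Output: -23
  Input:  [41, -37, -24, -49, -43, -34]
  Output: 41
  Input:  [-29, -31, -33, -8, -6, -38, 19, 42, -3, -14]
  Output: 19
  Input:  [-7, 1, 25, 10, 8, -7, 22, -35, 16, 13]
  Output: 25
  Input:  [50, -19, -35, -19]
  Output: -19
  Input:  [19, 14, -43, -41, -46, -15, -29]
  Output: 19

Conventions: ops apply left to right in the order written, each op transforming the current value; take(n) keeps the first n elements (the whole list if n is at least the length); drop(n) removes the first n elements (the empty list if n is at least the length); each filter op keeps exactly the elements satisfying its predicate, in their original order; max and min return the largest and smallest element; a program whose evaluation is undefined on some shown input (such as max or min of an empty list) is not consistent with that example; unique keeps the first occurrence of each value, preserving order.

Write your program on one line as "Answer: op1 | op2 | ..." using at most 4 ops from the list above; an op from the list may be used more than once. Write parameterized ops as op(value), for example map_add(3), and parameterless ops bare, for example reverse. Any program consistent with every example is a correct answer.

unique | filter_odd | max

Check, running the answer program on each example:
  [-23, -37, -27] -> [-23, -37, -27] -> [-23, -37, -27] -> -23
  [41, -37, -24, -49, -43, -34] -> [41, -37, -24, -49, -43, -34] -> [41, -37, -49, -43] -> 41
  [-29, -31, -33, -8, -6, -38, 19, 42, -3, -14] -> [-29, -31, -33, -8, -6, -38, 19, 42, -3, -14] -> [-29, -31, -33, 19, -3] -> 19
  [-7, 1, 25, 10, 8, -7, 22, -35, 16, 13] -> [-7, 1, 25, 10, 8, 22, -35, 16, 13] -> [-7, 1, 25, -35, 13] -> 25
  [50, -19, -35, -19] -> [50, -19, -35] -> [-19, -35] -> -19
  [19, 14, -43, -41, -46, -15, -29] -> [19, 14, -43, -41, -46, -15, -29] -> [19, -43, -41, -15, -29] -> 19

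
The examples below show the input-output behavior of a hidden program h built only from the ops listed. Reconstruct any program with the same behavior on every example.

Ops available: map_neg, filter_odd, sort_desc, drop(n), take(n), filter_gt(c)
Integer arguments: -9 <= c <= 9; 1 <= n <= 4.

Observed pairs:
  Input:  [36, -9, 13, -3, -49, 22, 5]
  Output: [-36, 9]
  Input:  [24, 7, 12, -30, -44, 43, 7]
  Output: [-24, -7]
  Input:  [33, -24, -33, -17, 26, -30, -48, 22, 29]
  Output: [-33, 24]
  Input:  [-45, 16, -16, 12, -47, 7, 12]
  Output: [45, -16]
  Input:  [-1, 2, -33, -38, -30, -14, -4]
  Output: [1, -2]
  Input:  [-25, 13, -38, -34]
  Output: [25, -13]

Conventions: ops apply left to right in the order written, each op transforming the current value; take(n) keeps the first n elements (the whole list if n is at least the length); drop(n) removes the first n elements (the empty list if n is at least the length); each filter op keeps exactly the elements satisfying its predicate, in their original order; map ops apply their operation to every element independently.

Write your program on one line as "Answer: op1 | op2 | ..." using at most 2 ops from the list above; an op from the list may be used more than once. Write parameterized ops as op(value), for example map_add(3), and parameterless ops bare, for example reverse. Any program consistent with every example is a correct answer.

map_neg | take(2)

Check, running the answer program on each example:
  [36, -9, 13, -3, -49, 22, 5] -> [-36, 9, -13, 3, 49, -22, -5] -> [-36, 9]
  [24, 7, 12, -30, -44, 43, 7] -> [-24, -7, -12, 30, 44, -43, -7] -> [-24, -7]
  [33, -24, -33, -17, 26, -30, -48, 22, 29] -> [-33, 24, 33, 17, -26, 30, 48, -22, -29] -> [-33, 24]
  [-45, 16, -16, 12, -47, 7, 12] -> [45, -16, 16, -12, 47, -7, -12] -> [45, -16]
  [-1, 2, -33, -38, -30, -14, -4] -> [1, -2, 33, 38, 30, 14, 4] -> [1, -2]
  [-25, 13, -38, -34] -> [25, -13, 38, 34] -> [25, -13]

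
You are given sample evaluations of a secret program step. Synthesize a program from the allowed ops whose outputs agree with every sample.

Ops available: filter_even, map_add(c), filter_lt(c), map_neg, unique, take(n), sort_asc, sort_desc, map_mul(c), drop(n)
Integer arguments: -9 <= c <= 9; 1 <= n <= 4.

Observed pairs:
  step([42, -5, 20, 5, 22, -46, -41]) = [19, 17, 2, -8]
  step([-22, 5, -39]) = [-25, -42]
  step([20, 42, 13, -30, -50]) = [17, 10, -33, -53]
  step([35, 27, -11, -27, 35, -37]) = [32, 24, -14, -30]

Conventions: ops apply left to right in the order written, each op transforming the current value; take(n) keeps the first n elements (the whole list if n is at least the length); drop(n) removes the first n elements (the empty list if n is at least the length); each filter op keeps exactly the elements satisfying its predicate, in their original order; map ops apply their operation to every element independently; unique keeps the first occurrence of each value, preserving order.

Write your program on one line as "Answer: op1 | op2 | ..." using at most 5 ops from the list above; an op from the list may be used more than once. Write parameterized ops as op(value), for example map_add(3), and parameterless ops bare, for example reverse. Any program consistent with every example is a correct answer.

sort_desc | drop(1) | map_add(-3) | take(4)

Check, running the answer program on each example:
  [42, -5, 20, 5, 22, -46, -41] -> [42, 22, 20, 5, -5, -41, -46] -> [22, 20, 5, -5, -41, -46] -> [19, 17, 2, -8, -44, -49] -> [19, 17, 2, -8]
  [-22, 5, -39] -> [5, -22, -39] -> [-22, -39] -> [-25, -42] -> [-25, -42]
  [20, 42, 13, -30, -50] -> [42, 20, 13, -30, -50] -> [20, 13, -30, -50] -> [17, 10, -33, -53] -> [17, 10, -33, -53]
  [35, 27, -11, -27, 35, -37] -> [35, 35, 27, -11, -27, -37] -> [35, 27, -11, -27, -37] -> [32, 24, -14, -30, -40] -> [32, 24, -14, -30]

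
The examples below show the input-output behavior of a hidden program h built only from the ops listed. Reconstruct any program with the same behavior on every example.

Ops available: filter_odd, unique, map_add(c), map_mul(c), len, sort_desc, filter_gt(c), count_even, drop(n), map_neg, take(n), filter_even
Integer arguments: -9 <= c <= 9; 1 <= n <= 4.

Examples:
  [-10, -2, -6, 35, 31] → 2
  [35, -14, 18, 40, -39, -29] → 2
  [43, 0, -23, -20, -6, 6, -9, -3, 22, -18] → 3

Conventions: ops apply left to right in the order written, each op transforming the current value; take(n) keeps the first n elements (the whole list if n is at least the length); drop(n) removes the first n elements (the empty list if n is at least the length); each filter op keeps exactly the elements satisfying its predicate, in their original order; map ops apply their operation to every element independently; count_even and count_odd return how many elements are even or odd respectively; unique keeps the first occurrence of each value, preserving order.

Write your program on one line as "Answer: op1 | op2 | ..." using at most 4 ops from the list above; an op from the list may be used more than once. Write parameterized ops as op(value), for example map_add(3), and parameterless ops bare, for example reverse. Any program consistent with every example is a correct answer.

drop(1) | filter_odd | len

Check, running the answer program on each example:
  [-10, -2, -6, 35, 31] -> [-2, -6, 35, 31] -> [35, 31] -> 2
  [35, -14, 18, 40, -39, -29] -> [-14, 18, 40, -39, -29] -> [-39, -29] -> 2
  [43, 0, -23, -20, -6, 6, -9, -3, 22, -18] -> [0, -23, -20, -6, 6, -9, -3, 22, -18] -> [-23, -9, -3] -> 3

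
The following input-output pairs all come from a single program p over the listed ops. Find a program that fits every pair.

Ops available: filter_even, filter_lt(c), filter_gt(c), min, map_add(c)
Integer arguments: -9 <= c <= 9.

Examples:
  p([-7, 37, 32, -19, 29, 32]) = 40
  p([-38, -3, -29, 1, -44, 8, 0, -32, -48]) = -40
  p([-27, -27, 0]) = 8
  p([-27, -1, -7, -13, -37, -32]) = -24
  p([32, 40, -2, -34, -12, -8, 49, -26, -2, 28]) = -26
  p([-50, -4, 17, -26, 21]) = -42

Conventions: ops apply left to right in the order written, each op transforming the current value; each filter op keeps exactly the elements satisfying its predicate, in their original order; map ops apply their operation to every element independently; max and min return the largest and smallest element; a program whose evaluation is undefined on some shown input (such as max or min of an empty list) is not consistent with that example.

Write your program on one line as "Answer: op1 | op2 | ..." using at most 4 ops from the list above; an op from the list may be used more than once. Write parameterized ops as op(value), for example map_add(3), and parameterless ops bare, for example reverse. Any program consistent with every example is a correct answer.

filter_even | map_add(8) | min

Check, running the answer program on each example:
  [-7, 37, 32, -19, 29, 32] -> [32, 32] -> [40, 40] -> 40
  [-38, -3, -29, 1, -44, 8, 0, -32, -48] -> [-38, -44, 8, 0, -32, -48] -> [-30, -36, 16, 8, -24, -40] -> -40
  [-27, -27, 0] -> [0] -> [8] -> 8
  [-27, -1, -7, -13, -37, -32] -> [-32] -> [-24] -> -24
  [32, 40, -2, -34, -12, -8, 49, -26, -2, 28] -> [32, 40, -2, -34, -12, -8, -26, -2, 28] -> [40, 48, 6, -26, -4, 0, -18, 6, 36] -> -26
  [-50, -4, 17, -26, 21] -> [-50, -4, -26] -> [-42, 4, -18] -> -42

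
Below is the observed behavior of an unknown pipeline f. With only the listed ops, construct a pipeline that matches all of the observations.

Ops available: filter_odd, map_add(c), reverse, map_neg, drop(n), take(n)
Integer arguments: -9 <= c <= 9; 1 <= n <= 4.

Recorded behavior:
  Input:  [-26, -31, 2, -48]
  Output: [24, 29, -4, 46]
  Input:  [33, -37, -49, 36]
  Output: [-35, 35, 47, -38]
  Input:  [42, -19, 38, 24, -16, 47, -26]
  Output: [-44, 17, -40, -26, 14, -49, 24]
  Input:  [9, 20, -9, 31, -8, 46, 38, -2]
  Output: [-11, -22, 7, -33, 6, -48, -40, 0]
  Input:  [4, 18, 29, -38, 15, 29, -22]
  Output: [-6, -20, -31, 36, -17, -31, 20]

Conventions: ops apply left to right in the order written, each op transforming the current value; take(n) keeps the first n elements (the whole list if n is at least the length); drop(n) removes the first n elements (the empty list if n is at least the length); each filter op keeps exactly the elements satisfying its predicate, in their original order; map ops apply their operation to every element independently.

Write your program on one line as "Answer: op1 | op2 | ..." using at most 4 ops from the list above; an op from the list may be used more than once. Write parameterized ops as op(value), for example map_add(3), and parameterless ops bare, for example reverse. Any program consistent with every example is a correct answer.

map_add(2) | reverse | map_neg | reverse

Check, running the answer program on each example:
  [-26, -31, 2, -48] -> [-24, -29, 4, -46] -> [-46, 4, -29, -24] -> [46, -4, 29, 24] -> [24, 29, -4, 46]
  [33, -37, -49, 36] -> [35, -35, -47, 38] -> [38, -47, -35, 35] -> [-38, 47, 35, -35] -> [-35, 35, 47, -38]
  [42, -19, 38, 24, -16, 47, -26] -> [44, -17, 40, 26, -14, 49, -24] -> [-24, 49, -14, 26, 40, -17, 44] -> [24, -49, 14, -26, -40, 17, -44] -> [-44, 17, -40, -26, 14, -49, 24]
  [9, 20, -9, 31, -8, 46, 38, -2] -> [11, 22, -7, 33, -6, 48, 40, 0] -> [0, 40, 48, -6, 33, -7, 22, 11] -> [0, -40, -48, 6, -33, 7, -22, -11] -> [-11, -22, 7, -33, 6, -48, -40, 0]
  [4, 18, 29, -38, 15, 29, -22] -> [6, 20, 31, -36, 17, 31, -20] -> [-20, 31, 17, -36, 31, 20, 6] -> [20, -31, -17, 36, -31, -20, -6] -> [-6, -20, -31, 36, -17, -31, 20]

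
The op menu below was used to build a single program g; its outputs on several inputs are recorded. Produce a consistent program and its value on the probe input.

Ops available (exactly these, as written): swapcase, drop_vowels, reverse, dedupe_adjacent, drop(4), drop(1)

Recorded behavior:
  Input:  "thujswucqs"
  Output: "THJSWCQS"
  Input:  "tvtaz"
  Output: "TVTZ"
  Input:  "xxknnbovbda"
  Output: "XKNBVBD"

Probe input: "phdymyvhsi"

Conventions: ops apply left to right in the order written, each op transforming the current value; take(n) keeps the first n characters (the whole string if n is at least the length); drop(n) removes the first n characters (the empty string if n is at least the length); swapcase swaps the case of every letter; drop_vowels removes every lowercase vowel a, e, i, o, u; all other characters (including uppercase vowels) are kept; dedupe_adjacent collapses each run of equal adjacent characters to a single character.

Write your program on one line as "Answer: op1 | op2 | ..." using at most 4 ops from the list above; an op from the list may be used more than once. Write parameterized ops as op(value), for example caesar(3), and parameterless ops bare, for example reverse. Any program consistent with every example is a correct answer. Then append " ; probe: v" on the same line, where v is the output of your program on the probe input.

drop_vowels | swapcase | dedupe_adjacent ; probe: "PHDYMYVHS"

Check, running the answer program on each example:
  "thujswucqs" -> "thjswcqs" -> "THJSWCQS" -> "THJSWCQS"
  "tvtaz" -> "tvtz" -> "TVTZ" -> "TVTZ"
  "xxknnbovbda" -> "xxknnbvbd" -> "XXKNNBVBD" -> "XKNBVBD"
  probe: "phdymyvhsi" -> "phdymyvhs" -> "PHDYMYVHS" -> "PHDYMYVHS"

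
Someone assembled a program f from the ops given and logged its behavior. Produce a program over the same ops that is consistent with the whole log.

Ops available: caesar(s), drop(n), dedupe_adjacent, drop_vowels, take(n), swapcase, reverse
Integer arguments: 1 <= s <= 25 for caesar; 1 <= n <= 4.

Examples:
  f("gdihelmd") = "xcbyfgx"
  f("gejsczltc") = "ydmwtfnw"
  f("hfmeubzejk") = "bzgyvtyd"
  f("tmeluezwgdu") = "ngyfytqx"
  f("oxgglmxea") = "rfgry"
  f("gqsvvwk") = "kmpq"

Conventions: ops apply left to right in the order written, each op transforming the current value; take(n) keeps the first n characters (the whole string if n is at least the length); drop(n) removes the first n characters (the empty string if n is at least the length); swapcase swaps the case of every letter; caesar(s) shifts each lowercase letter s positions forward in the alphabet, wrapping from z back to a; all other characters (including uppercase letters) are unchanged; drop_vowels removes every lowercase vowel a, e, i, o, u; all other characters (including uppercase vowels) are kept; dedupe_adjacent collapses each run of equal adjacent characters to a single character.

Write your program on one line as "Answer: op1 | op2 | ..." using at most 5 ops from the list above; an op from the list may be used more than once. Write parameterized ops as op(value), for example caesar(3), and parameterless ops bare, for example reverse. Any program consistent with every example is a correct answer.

dedupe_adjacent | caesar(15) | caesar(5) | drop_vowels

Check, running the answer program on each example:
  "gdihelmd" -> "gdihelmd" -> "vsxwtabs" -> "axcbyfgx" -> "xcbyfgx"
  "gejsczltc" -> "gejsczltc" -> "vtyhroair" -> "aydmwtfnw" -> "ydmwtfnw"
  "hfmeubzejk" -> "hfmeubzejk" -> "wubtjqotyz" -> "bzgyovtyde" -> "bzgyvtyd"
  "tmeluezwgdu" -> "tmeluezwgdu" -> "ibtajtolvsj" -> "ngyfoytqaxo" -> "ngyfytqx"
  "oxgglmxea" -> "oxglmxea" -> "dmvabmtp" -> "irafgryu" -> "rfgry"
  "gqsvvwk" -> "gqsvwk" -> "vfhklz" -> "akmpqe" -> "kmpq"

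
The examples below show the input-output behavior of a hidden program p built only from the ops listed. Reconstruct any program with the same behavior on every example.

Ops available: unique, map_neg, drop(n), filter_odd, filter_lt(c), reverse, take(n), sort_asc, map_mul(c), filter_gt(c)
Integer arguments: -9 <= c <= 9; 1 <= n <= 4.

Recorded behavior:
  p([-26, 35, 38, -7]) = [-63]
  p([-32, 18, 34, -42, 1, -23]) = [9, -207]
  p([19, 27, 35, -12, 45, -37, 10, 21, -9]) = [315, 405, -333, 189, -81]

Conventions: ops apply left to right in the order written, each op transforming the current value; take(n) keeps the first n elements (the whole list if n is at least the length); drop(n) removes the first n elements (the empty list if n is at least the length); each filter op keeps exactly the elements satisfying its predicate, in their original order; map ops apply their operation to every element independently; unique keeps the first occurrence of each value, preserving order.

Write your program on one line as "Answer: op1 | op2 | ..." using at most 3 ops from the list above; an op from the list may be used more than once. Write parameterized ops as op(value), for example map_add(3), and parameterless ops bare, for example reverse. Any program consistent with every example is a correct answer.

map_mul(9) | drop(2) | filter_odd

Check, running the answer program on each example:
  [-26, 35, 38, -7] -> [-234, 315, 342, -63] -> [342, -63] -> [-63]
  [-32, 18, 34, -42, 1, -23] -> [-288, 162, 306, -378, 9, -207] -> [306, -378, 9, -207] -> [9, -207]
  [19, 27, 35, -12, 45, -37, 10, 21, -9] -> [171, 243, 315, -108, 405, -333, 90, 189, -81] -> [315, -108, 405, -333, 90, 189, -81] -> [315, 405, -333, 189, -81]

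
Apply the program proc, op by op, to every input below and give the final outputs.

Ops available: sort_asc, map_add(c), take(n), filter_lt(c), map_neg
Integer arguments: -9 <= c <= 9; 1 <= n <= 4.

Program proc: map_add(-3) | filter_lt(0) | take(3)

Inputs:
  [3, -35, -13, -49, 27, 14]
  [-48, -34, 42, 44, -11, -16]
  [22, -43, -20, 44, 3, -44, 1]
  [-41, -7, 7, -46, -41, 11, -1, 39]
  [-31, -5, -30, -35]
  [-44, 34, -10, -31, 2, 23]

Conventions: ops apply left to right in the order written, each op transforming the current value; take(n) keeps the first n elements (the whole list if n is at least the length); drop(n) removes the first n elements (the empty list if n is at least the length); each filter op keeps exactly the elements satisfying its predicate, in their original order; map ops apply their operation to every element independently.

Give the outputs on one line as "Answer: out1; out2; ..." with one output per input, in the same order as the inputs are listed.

Execution, op by op:
  [3, -35, -13, -49, 27, 14] -> [0, -38, -16, -52, 24, 11] -> [-38, -16, -52] -> [-38, -16, -52]
  [-48, -34, 42, 44, -11, -16] -> [-51, -37, 39, 41, -14, -19] -> [-51, -37, -14, -19] -> [-51, -37, -14]
  [22, -43, -20, 44, 3, -44, 1] -> [19, -46, -23, 41, 0, -47, -2] -> [-46, -23, -47, -2] -> [-46, -23, -47]
  [-41, -7, 7, -46, -41, 11, -1, 39] -> [-44, -10, 4, -49, -44, 8, -4, 36] -> [-44, -10, -49, -44, -4] -> [-44, -10, -49]
  [-31, -5, -30, -35] -> [-34, -8, -33, -38] -> [-34, -8, -33, -38] -> [-34, -8, -33]
  [-44, 34, -10, -31, 2, 23] -> [-47, 31, -13, -34, -1, 20] -> [-47, -13, -34, -1] -> [-47, -13, -34]

[-38, -16, -52]; [-51, -37, -14]; [-46, -23, -47]; [-44, -10, -49]; [-34, -8, -33]; [-47, -13, -34]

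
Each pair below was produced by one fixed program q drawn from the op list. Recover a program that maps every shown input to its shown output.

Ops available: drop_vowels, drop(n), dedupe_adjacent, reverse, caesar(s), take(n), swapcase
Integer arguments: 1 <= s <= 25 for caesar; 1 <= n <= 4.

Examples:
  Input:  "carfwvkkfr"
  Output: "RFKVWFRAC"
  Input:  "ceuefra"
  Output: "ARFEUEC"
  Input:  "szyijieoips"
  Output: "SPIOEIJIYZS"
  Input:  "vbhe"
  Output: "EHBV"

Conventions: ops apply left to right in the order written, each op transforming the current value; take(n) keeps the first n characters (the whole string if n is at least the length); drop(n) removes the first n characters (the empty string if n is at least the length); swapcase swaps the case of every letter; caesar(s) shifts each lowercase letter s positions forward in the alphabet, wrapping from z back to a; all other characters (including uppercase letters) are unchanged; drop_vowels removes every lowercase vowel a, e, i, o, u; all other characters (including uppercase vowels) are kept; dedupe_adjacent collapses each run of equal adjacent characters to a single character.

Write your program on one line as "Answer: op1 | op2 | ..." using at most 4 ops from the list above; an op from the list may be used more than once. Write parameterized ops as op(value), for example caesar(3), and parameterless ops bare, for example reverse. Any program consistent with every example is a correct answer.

swapcase | reverse | dedupe_adjacent

Check, running the answer program on each example:
  "carfwvkkfr" -> "CARFWVKKFR" -> "RFKKVWFRAC" -> "RFKVWFRAC"
  "ceuefra" -> "CEUEFRA" -> "ARFEUEC" -> "ARFEUEC"
  "szyijieoips" -> "SZYIJIEOIPS" -> "SPIOEIJIYZS" -> "SPIOEIJIYZS"
  "vbhe" -> "VBHE" -> "EHBV" -> "EHBV"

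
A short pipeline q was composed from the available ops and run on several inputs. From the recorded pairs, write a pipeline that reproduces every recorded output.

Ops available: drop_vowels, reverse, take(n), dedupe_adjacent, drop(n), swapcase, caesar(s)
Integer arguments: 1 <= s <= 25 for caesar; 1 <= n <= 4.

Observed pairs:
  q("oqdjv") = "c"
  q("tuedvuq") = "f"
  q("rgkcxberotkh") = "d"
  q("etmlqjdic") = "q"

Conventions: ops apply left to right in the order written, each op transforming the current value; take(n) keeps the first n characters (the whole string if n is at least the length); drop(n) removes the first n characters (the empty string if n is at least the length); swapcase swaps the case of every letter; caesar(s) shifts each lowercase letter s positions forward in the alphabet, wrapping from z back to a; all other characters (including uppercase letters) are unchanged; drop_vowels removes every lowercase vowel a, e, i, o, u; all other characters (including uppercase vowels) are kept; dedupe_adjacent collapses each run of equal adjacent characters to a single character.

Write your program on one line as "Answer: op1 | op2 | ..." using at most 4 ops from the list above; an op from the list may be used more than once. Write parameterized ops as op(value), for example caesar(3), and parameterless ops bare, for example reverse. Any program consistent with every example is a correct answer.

caesar(12) | drop_vowels | take(1)

Check, running the answer program on each example:
  "oqdjv" -> "acpvh" -> "cpvh" -> "c"
  "tuedvuq" -> "fgqphgc" -> "fgqphgc" -> "f"
  "rgkcxberotkh" -> "dswojnqdafwt" -> "dswjnqdfwt" -> "d"
  "etmlqjdic" -> "qfyxcvpuo" -> "qfyxcvp" -> "q"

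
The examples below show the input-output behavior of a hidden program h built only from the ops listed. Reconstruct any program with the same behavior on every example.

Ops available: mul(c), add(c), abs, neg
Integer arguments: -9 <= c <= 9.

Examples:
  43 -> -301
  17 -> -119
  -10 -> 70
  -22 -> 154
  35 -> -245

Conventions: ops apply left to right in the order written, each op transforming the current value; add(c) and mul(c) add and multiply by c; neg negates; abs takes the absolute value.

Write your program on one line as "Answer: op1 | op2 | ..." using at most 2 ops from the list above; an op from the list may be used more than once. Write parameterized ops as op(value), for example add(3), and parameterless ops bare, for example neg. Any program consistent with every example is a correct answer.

mul(-1) | mul(7)

Check, running the answer program on each example:
  43 -> -43 -> -301
  17 -> -17 -> -119
  -10 -> 10 -> 70
  -22 -> 22 -> 154
  35 -> -35 -> -245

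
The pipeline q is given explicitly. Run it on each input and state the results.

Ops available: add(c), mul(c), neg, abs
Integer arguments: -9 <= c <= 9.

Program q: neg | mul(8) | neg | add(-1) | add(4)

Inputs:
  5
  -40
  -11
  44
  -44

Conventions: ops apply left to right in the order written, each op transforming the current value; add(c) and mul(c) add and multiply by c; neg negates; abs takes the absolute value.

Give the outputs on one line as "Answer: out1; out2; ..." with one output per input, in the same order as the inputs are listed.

43; -317; -85; 355; -349

Execution, op by op:
  5 -> -5 -> -40 -> 40 -> 39 -> 43
  -40 -> 40 -> 320 -> -320 -> -321 -> -317
  -11 -> 11 -> 88 -> -88 -> -89 -> -85
  44 -> -44 -> -352 -> 352 -> 351 -> 355
  -44 -> 44 -> 352 -> -352 -> -353 -> -349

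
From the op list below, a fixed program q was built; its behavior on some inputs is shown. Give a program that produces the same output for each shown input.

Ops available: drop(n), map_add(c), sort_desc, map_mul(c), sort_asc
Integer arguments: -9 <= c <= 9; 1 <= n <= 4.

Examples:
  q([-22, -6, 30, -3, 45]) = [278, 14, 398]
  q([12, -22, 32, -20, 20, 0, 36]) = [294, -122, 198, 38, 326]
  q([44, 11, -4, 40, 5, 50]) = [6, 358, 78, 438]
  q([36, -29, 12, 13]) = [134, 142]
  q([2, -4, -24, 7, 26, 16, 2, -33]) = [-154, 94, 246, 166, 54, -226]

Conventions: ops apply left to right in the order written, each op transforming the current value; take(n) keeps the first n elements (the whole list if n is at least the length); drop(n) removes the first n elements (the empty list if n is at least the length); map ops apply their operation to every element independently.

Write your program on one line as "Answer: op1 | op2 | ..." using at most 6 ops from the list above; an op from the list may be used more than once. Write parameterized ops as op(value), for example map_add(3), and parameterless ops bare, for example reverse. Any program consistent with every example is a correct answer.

map_add(6) | map_mul(-8) | map_add(4) | drop(2) | map_mul(-1) | map_add(-6)

Check, running the answer program on each example:
  [-22, -6, 30, -3, 45] -> [-16, 0, 36, 3, 51] -> [128, 0, -288, -24, -408] -> [132, 4, -284, -20, -404] -> [-284, -20, -404] -> [284, 20, 404] -> [278, 14, 398]
  [12, -22, 32, -20, 20, 0, 36] -> [18, -16, 38, -14, 26, 6, 42] -> [-144, 128, -304, 112, -208, -48, -336] -> [-140, 132, -300, 116, -204, -44, -332] -> [-300, 116, -204, -44, -332] -> [300, -116, 204, 44, 332] -> [294, -122, 198, 38, 326]
  [44, 11, -4, 40, 5, 50] -> [50, 17, 2, 46, 11, 56] -> [-400, -136, -16, -368, -88, -448] -> [-396, -132, -12, -364, -84, -444] -> [-12, -364, -84, -444] -> [12, 364, 84, 444] -> [6, 358, 78, 438]
  [36, -29, 12, 13] -> [42, -23, 18, 19] -> [-336, 184, -144, -152] -> [-332, 188, -140, -148] -> [-140, -148] -> [140, 148] -> [134, 142]
  [2, -4, -24, 7, 26, 16, 2, -33] -> [8, 2, -18, 13, 32, 22, 8, -27] -> [-64, -16, 144, -104, -256, -176, -64, 216] -> [-60, -12, 148, -100, -252, -172, -60, 220] -> [148, -100, -252, -172, -60, 220] -> [-148, 100, 252, 172, 60, -220] -> [-154, 94, 246, 166, 54, -226]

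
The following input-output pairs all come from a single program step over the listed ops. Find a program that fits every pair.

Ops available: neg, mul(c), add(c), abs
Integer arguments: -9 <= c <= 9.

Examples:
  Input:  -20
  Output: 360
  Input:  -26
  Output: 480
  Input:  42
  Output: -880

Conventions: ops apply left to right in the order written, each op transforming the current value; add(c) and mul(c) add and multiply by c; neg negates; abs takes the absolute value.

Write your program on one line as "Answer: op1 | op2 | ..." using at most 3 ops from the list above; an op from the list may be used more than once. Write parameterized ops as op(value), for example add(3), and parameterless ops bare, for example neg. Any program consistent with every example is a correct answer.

add(2) | mul(4) | mul(-5)

Check, running the answer program on each example:
  -20 -> -18 -> -72 -> 360
  -26 -> -24 -> -96 -> 480
  42 -> 44 -> 176 -> -880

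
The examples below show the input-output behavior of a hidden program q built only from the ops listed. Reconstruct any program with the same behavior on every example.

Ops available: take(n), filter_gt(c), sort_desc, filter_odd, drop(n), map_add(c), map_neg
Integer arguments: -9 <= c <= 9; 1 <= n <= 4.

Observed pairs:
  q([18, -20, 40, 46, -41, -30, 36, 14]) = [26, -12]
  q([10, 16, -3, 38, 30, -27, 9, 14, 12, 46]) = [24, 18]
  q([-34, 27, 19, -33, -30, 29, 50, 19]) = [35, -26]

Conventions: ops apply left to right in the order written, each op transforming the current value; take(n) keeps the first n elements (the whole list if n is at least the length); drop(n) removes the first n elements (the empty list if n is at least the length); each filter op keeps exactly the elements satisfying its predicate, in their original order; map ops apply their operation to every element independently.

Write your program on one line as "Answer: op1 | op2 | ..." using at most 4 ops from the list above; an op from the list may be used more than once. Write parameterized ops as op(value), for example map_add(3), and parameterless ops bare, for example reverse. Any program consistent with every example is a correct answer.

take(2) | map_add(8) | sort_desc

Check, running the answer program on each example:
  [18, -20, 40, 46, -41, -30, 36, 14] -> [18, -20] -> [26, -12] -> [26, -12]
  [10, 16, -3, 38, 30, -27, 9, 14, 12, 46] -> [10, 16] -> [18, 24] -> [24, 18]
  [-34, 27, 19, -33, -30, 29, 50, 19] -> [-34, 27] -> [-26, 35] -> [35, -26]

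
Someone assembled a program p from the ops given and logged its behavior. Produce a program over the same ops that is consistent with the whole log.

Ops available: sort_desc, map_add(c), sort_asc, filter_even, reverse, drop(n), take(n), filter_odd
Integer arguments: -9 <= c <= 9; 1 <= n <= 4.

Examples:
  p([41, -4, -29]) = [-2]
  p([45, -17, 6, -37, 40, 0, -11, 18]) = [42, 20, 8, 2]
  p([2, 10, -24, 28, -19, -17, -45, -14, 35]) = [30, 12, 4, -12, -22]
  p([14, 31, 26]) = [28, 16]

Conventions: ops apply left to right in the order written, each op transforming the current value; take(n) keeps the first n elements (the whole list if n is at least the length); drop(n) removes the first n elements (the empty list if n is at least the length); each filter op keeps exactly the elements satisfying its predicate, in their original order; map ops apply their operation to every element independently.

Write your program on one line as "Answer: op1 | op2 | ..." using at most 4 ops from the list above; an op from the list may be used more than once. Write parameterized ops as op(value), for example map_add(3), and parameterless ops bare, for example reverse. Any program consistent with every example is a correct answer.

map_add(2) | sort_asc | reverse | filter_even

Check, running the answer program on each example:
  [41, -4, -29] -> [43, -2, -27] -> [-27, -2, 43] -> [43, -2, -27] -> [-2]
  [45, -17, 6, -37, 40, 0, -11, 18] -> [47, -15, 8, -35, 42, 2, -9, 20] -> [-35, -15, -9, 2, 8, 20, 42, 47] -> [47, 42, 20, 8, 2, -9, -15, -35] -> [42, 20, 8, 2]
  [2, 10, -24, 28, -19, -17, -45, -14, 35] -> [4, 12, -22, 30, -17, -15, -43, -12, 37] -> [-43, -22, -17, -15, -12, 4, 12, 30, 37] -> [37, 30, 12, 4, -12, -15, -17, -22, -43] -> [30, 12, 4, -12, -22]
  [14, 31, 26] -> [16, 33, 28] -> [16, 28, 33] -> [33, 28, 16] -> [28, 16]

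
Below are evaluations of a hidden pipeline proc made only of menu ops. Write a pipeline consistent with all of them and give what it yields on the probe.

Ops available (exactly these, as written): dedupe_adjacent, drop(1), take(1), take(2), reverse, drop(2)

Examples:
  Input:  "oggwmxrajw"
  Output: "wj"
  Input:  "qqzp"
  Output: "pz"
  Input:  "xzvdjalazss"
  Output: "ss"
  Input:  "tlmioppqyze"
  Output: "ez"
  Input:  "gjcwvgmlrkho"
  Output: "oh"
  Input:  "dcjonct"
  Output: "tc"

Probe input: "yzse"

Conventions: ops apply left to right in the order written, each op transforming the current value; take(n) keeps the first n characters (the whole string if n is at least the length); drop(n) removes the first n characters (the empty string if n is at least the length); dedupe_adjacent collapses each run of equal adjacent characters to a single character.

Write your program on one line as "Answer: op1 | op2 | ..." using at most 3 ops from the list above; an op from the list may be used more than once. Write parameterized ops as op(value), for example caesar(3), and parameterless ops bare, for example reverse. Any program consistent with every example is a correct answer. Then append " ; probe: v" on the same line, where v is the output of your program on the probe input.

reverse | take(2) ; probe: "es"

Check, running the answer program on each example:
  "oggwmxrajw" -> "wjarxmwggo" -> "wj"
  "qqzp" -> "pzqq" -> "pz"
  "xzvdjalazss" -> "sszalajdvzx" -> "ss"
  "tlmioppqyze" -> "ezyqppoimlt" -> "ez"
  "gjcwvgmlrkho" -> "ohkrlmgvwcjg" -> "oh"
  "dcjonct" -> "tcnojcd" -> "tc"
  probe: "yzse" -> "eszy" -> "es"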